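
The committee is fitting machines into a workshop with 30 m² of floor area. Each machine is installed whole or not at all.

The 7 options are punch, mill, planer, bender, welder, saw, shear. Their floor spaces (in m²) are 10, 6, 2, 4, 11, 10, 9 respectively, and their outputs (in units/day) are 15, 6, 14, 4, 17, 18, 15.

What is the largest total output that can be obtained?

Allowing fractional choices, the relaxed optimum would be about 60.9, but machines are indivisible.
mill + planer + welder + saw: floor space 6 + 2 + 11 + 10 = 29 ≤ 30, output 6 + 14 + 17 + 18 = 55.
planer + bender + welder + saw: floor space 2 + 4 + 11 + 10 = 27 ≤ 30, output 14 + 4 + 17 + 18 = 53.
Best is mill, planer, welder, and saw with total output 55.

55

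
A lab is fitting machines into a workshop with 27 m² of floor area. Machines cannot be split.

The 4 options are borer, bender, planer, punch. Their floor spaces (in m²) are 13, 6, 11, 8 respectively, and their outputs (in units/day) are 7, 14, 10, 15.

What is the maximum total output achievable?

This is an integer program with binary decision variables.
Allowing fractional choices, the relaxed optimum would be about 40.1, but machines are indivisible.
borer + bender + punch: floor space 13 + 6 + 8 = 27 ≤ 27, output 7 + 14 + 15 = 36.
bender + planer + punch: floor space 6 + 11 + 8 = 25 ≤ 27, output 14 + 10 + 15 = 39.
Best is bender, planer, and punch with total output 39.

39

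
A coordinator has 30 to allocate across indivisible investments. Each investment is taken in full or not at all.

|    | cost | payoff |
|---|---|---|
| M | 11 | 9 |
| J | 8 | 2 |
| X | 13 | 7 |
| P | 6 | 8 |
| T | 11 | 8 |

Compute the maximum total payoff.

This is a 0-1 knapsack instance.
Take M, P, and T: cost 11 + 6 + 11 = 28 ≤ 30, payoff 9 + 8 + 8 = 25.
No other feasible combination does better.

25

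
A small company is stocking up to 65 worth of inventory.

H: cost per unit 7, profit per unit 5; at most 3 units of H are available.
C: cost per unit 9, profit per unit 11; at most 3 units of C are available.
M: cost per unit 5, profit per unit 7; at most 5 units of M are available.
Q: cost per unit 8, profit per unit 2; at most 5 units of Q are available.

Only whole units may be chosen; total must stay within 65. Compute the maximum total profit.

73

This is a bounded integer knapsack.
3×H, 2×C, and 5×M: cost 64 ≤ 65, profit 3·5 + 2·11 + 5·7 = 72.
1×H, 3×C, and 5×M: cost 59 ≤ 65, profit 1·5 + 3·11 + 5·7 = 73.
Best is 73.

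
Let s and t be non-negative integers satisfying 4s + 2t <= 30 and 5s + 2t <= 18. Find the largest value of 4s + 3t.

(s,t)=(0,9): 4·0+2·9=18≤30, 5·0+2·9=18≤18, objective 27.
(s,t)=(0,8): 4·0+2·8=16≤30, 5·0+2·8=16≤18, objective 24.
The best lattice point is (0,9), giving 27.

27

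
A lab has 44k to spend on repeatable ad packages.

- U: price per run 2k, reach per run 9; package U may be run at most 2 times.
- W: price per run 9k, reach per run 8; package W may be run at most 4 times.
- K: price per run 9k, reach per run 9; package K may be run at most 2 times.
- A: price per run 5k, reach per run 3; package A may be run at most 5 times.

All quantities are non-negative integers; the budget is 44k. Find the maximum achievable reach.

52

This is a bounded integer knapsack.
U has the best ratio (9/2); taking only U gives at most 2×9 = 18 (stopped by the supply cap of 2).
Mixing does better — 2×U, 2×W, and 2×K: price 40 ≤ 44, reach 2·9 + 2·8 + 2·9 = 52.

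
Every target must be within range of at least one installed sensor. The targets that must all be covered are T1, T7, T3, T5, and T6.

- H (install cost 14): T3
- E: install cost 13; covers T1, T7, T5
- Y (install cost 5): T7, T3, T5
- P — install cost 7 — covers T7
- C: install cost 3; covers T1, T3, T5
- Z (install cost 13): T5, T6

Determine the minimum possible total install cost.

This is a weighted set-cover instance.
Choose Y, C, and Z: together they cover T1, T7, T3, T5, T6 — every target.
Total install cost: 5 + 3 + 13 = 21.

21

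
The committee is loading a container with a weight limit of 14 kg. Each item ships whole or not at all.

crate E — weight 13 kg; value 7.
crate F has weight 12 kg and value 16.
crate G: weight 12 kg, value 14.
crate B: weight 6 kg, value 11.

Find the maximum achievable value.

16

Take crate F: weight 12 ≤ 14, value 16.
No other feasible combination does better.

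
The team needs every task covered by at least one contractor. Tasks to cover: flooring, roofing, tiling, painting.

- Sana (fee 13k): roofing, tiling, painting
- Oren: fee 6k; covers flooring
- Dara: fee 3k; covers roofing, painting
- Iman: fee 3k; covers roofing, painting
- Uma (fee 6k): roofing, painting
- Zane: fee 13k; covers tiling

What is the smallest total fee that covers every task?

19

The greedy cost-per-new-task heuristic would pick Dara, Oren, and Sana for 22, but a cheaper cover exists.
Choose Sana and Oren: together they cover flooring, roofing, tiling, painting — every task.
Total fee: 13 + 6 = 19.
No cover costs less than 19.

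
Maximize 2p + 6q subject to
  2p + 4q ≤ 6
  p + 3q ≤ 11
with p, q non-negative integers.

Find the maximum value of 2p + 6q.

(p,q)=(1,1) is feasible, giving 8.
(p,q)=(0,1) is feasible, giving 6.
The best lattice point is (1,1), giving 8.

8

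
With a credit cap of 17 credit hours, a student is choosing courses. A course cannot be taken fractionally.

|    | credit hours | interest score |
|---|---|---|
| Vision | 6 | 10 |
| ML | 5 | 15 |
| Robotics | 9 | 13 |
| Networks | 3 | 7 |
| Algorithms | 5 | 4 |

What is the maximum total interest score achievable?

Take ML, Robotics, and Networks: credit hours 5 + 9 + 3 = 17 ≤ 17, interest score 15 + 13 + 7 = 35.
No other feasible combination does better.

35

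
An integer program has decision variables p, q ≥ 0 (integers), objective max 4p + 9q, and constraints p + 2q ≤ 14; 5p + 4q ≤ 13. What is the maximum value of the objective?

(p,q)=(0,3) is feasible, giving 27.
(p,q)=(1,2) is feasible, giving 22.
Maximum is 27 at (p,q)=(0,3).

27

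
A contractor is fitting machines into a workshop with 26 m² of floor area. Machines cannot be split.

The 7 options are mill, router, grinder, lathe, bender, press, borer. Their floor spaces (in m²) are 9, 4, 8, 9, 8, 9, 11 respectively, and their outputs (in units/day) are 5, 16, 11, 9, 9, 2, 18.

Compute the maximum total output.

Allowing fractional choices, the relaxed optimum would be about 48.4, but machines are indivisible.
router + bender + borer: floor space 4 + 8 + 11 = 23 ≤ 26, output 16 + 9 + 18 = 43.
router + grinder + borer: floor space 4 + 8 + 11 = 23 ≤ 26, output 16 + 11 + 18 = 45.
Best is router, grinder, and borer with total output 45.

45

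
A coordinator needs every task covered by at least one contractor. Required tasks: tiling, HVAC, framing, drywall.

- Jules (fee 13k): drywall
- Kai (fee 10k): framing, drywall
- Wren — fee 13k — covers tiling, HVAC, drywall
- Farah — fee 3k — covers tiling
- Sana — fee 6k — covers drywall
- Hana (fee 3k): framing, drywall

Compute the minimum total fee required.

16

This is an integer covering problem.
The greedy cost-per-new-task heuristic would pick Hana, Farah, and Wren for 19, but a cheaper cover exists.
Choose Wren and Hana: together they cover tiling, HVAC, framing, drywall — every task.
Total fee: 13 + 3 = 16.
No cover costs less than 16.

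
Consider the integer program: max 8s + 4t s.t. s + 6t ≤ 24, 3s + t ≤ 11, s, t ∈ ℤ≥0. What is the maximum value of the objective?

32

(s,t)=(3,2): 1·3+6·2=15≤24, 3·3+1·2=11≤11, objective 32.
(s,t)=(3,1): 1·3+6·1=9≤24, 3·3+1·1=10≤11, objective 28.
(s,t)=(2,3): 1·2+6·3=20≤24, 3·2+1·3=9≤11, objective 28.
The best lattice point is (3,2), giving 32.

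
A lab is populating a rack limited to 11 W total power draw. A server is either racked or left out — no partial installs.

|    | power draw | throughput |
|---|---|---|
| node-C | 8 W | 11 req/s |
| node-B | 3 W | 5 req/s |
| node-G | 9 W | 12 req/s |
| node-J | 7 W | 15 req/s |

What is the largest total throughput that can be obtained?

20

Take node-B and node-J: power draw 3 + 7 = 10 ≤ 11, throughput 5 + 15 = 20.
No other feasible combination does better.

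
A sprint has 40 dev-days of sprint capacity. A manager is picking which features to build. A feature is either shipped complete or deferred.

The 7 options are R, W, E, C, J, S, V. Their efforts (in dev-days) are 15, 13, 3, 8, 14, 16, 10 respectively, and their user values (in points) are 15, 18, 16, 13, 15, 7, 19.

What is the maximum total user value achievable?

This is a 0-1 knapsack instance.
W + E + J + V: effort 13 + 3 + 14 + 10 = 40 ≤ 40, user value 18 + 16 + 15 + 19 = 68.
E + C + J + V: effort 3 + 8 + 14 + 10 = 35 ≤ 40, user value 16 + 13 + 15 + 19 = 63.
W + E + C + V: effort 13 + 3 + 8 + 10 = 34 ≤ 40, user value 18 + 16 + 13 + 19 = 66.
Best is W, E, J, and V with total user value 68.

68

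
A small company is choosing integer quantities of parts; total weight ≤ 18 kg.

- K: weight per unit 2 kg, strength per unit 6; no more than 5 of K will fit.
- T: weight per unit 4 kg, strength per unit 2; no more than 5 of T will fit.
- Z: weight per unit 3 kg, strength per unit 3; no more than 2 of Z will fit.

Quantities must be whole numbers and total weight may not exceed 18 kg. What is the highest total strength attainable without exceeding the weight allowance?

36

This is a bounded integer knapsack.
K has the best ratio (6/2); taking only K gives at most 5×6 = 30 (stopped by the supply cap of 5).
Mixing does better — 5×K and 2×Z: weight 16 ≤ 18, strength 5·6 + 2·3 = 36.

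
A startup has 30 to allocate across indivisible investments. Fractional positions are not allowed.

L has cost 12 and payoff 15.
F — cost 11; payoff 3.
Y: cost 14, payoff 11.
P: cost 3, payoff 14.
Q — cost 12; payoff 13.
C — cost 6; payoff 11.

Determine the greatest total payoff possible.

Allowing fractional choices, the relaxed optimum would be about 49.8, but investments are indivisible.
L + P + C: cost 12 + 3 + 6 = 21 ≤ 30, payoff 15 + 14 + 11 = 40.
L + P + Q: cost 12 + 3 + 12 = 27 ≤ 30, payoff 15 + 14 + 13 = 42.
Best is L, P, and Q with total payoff 42.

42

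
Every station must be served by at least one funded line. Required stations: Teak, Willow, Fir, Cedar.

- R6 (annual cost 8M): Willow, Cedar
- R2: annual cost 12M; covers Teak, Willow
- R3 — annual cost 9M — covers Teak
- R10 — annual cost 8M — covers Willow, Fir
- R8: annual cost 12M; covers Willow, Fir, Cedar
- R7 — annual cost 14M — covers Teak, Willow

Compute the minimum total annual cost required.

The greedy cost-per-new-station heuristic would pick R6, R10, and R3 for 25, but a cheaper cover exists.
Choose R3 and R8: together they cover Teak, Willow, Fir, Cedar — every station.
Total annual cost: 9 + 12 = 21.
No cover costs less than 21.

21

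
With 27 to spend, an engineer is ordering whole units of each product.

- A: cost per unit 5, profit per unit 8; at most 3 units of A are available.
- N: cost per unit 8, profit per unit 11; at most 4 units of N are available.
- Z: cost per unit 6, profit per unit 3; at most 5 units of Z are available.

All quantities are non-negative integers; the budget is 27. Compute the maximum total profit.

A has the best ratio (8/5); taking only A gives at most 3×8 = 24 (stopped by the supply cap of 3).
Mixing does better — 2×A and 2×N: cost 26 ≤ 27, profit 2·8 + 2·11 = 38.

38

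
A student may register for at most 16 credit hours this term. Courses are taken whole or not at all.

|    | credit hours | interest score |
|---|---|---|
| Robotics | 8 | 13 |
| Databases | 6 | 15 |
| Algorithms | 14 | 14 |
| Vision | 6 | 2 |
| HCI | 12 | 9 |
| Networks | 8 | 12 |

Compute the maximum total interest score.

28

Take Robotics and Databases: credit hours 8 + 6 = 14 ≤ 16, interest score 13 + 15 = 28.
No other feasible combination does better.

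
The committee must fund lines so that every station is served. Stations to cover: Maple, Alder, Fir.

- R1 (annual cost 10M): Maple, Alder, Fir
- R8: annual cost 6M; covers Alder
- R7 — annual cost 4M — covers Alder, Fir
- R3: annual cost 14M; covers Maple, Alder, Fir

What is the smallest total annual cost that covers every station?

The greedy cost-per-new-station heuristic would pick R7 and R1 for 14, but a cheaper cover exists.
R1 alone covers Maple, Alder, Fir — every station.
Total annual cost: 10.
No cover costs less than 10.

10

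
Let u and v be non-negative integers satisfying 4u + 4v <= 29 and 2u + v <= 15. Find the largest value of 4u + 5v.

35

The continuous relaxation peaks at (0, 7.25) with value 36.25; rounding to a feasible lattice point costs some objective.
(u,v)=(0,7) is feasible, giving 35.
(u,v)=(1,6) is feasible, giving 34.
(u,v)=(0,6) is feasible, giving 30.
The best lattice point is (0,7), giving 35.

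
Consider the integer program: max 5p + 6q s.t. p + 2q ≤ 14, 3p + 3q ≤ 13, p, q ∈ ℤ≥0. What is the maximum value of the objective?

24

The continuous relaxation peaks at (0, 4.33) with value 26.00; rounding to a feasible lattice point costs some objective.
(p,q)=(0,4): 1·0+2·4=8≤14, 3·0+3·4=12≤13, objective 24.
(p,q)=(1,3): 1·1+2·3=7≤14, 3·1+3·3=12≤13, objective 23.
(p,q)=(0,3): 1·0+2·3=6≤14, 3·0+3·3=9≤13, objective 18.
No feasible integer point exceeds 24.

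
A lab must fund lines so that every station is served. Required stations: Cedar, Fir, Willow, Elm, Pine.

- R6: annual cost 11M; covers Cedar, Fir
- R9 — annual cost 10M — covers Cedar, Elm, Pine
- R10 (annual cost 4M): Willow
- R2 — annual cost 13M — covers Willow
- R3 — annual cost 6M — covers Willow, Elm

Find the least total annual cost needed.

25

The greedy cost-per-new-station heuristic would pick R3, R9, and R6 for 27, but a cheaper cover exists.
Choose R6, R9, and R10: together they cover Cedar, Fir, Willow, Elm, Pine — every station.
Total annual cost: 11 + 10 + 4 = 25.
No cover costs less than 25.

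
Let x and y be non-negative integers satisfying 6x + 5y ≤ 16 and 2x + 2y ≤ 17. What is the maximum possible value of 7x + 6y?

The continuous relaxation peaks at (0, 3.2) with value 19.20; rounding to a feasible lattice point costs some objective.
(x,y)=(1,2) is feasible, giving 19.
(x,y)=(0,3) is feasible, giving 18.
(x,y)=(1,1) is feasible, giving 13.
Maximum is 19 at (x,y)=(1,2).

19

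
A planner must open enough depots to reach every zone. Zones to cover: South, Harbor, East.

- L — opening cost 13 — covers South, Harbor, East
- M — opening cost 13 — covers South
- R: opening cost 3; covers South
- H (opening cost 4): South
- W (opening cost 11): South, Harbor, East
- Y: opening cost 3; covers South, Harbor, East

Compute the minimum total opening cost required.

Y alone covers South, Harbor, East — every zone.
Total opening cost: 3.
No cover costs less than 3.

3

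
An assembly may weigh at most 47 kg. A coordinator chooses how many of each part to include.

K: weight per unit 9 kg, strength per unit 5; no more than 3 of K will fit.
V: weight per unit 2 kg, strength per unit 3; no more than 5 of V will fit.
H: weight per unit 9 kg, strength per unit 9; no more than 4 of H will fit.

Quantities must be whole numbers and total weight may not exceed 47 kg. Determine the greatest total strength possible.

5×V and 4×H: weight 46 ≤ 47, strength 5·3 + 4·9 = 51.
4×V and 4×H: weight 44 ≤ 47, strength 4·3 + 4·9 = 48.
Best is 51.

51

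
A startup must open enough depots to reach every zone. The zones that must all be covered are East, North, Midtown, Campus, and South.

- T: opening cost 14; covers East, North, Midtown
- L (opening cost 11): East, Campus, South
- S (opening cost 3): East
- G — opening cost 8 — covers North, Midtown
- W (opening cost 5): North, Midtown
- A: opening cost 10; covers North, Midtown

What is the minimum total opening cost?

16

This is an integer covering problem.
The greedy cost-per-new-zone heuristic would pick W, S, and L for 19, but a cheaper cover exists.
Choose L and W: together they cover East, North, Midtown, Campus, South — every zone.
Total opening cost: 11 + 5 = 16.
No cover costs less than 16.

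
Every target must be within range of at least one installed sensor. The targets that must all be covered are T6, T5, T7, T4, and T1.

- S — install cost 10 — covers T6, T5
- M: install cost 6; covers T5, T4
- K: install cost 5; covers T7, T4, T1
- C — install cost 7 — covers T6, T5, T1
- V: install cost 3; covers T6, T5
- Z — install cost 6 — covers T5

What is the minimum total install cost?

8

Choose K and V: together they cover T6, T5, T7, T4, T1 — every target.
Total install cost: 5 + 3 = 8.
No cover costs less than 8.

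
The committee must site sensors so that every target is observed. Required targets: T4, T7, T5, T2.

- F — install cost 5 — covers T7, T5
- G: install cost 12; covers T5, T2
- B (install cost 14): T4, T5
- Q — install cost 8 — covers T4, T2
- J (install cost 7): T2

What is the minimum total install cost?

Choose F and Q: together they cover T4, T7, T5, T2 — every target.
Total install cost: 5 + 8 = 13.
No cover costs less than 13.

13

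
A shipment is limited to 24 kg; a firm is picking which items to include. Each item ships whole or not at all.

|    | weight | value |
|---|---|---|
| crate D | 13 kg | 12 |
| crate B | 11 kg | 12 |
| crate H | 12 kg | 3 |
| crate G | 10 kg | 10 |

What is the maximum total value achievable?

24

This is a 0-1 knapsack instance.
Take crate D and crate B: weight 13 + 11 = 24 ≤ 24, value 12 + 12 = 24.
No other feasible combination does better.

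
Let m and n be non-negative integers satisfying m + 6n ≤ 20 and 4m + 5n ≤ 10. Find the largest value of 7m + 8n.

16

The continuous relaxation peaks at (2.5, 0) with value 17.50; rounding to a feasible lattice point costs some objective.
(m,n)=(0,2): 1·0+6·2=12≤20, 4·0+5·2=10≤10, objective 16.
(m,n)=(1,1): 1·1+6·1=7≤20, 4·1+5·1=9≤10, objective 15.
No feasible integer point exceeds 16.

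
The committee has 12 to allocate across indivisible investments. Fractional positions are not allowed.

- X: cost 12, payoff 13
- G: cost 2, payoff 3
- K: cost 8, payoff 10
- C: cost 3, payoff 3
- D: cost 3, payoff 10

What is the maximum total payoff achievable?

20

G + C + D: cost 2 + 3 + 3 = 8 ≤ 12, payoff 3 + 3 + 10 = 16.
K + D: cost 8 + 3 = 11 ≤ 12, payoff 10 + 10 = 20.
G + D: cost 2 + 3 = 5 ≤ 12, payoff 3 + 10 = 13.
Best is K and D with total payoff 20.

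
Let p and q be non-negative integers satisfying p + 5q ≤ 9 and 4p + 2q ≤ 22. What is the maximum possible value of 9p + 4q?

The continuous relaxation peaks at (5.5, 0) with value 49.50; rounding to a feasible lattice point costs some objective.
(p,q)=(5,0): 1·5+5·0=5≤9, 4·5+2·0=20≤22, objective 45.
(p,q)=(4,1): 1·4+5·1=9≤9, 4·4+2·1=18≤22, objective 40.
(p,q)=(4,0): 1·4+5·0=4≤9, 4·4+2·0=16≤22, objective 36.
No feasible integer point exceeds 45.

45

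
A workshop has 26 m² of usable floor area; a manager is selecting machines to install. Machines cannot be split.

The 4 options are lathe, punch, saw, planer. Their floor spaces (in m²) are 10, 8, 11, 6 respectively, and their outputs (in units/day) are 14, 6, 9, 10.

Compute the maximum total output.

Allowing fractional choices, the relaxed optimum would be about 32.2, but machines are indivisible.
lathe + planer: floor space 10 + 6 = 16 ≤ 26, output 14 + 10 = 24.
lathe + punch + planer: floor space 10 + 8 + 6 = 24 ≤ 26, output 14 + 6 + 10 = 30.
punch + saw + planer: floor space 8 + 11 + 6 = 25 ≤ 26, output 6 + 9 + 10 = 25.
Best is lathe, punch, and planer with total output 30.

30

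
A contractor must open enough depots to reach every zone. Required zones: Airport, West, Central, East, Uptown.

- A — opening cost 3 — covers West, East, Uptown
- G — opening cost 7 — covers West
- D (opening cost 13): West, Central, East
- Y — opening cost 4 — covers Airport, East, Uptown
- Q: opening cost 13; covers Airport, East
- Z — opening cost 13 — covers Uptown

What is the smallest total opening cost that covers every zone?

This is a weighted set-cover instance.
The greedy cost-per-new-zone heuristic would pick A, Y, and D for 20, but a cheaper cover exists.
Choose D and Y: together they cover Airport, West, Central, East, Uptown — every zone.
Total opening cost: 13 + 4 = 17.
No cover costs less than 17.

17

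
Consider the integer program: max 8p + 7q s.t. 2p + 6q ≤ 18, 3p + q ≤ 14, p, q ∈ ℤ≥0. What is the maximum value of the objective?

39

(p,q)=(4,1): 2·4+6·1=14≤18, 3·4+1·1=13≤14, objective 39.
(p,q)=(3,2): 2·3+6·2=18≤18, 3·3+1·2=11≤14, objective 38.
The best lattice point is (4,1), giving 39.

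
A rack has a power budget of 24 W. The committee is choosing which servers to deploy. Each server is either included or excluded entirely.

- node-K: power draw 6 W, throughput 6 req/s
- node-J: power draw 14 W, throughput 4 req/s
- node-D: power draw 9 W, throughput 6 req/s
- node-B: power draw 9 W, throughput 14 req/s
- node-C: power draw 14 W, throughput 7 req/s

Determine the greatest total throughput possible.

node-B + node-C: power draw 9 + 14 = 23 ≤ 24, throughput 14 + 7 = 21.
node-K + node-B: power draw 6 + 9 = 15 ≤ 24, throughput 6 + 14 = 20.
node-K + node-D + node-B: power draw 6 + 9 + 9 = 24 ≤ 24, throughput 6 + 6 + 14 = 26.
Best is node-K, node-D, and node-B with total throughput 26.

26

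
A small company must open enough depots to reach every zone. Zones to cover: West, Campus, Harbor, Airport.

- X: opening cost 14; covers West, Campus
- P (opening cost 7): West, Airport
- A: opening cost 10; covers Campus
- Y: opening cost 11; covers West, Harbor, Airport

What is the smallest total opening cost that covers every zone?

21

Choose A and Y: together they cover West, Campus, Harbor, Airport — every zone.
Total opening cost: 10 + 11 = 21.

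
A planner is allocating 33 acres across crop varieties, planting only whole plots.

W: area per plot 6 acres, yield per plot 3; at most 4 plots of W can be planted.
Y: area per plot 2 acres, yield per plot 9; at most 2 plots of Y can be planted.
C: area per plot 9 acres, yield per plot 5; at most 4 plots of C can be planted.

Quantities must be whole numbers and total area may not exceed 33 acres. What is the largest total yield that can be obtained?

33

This is a bounded integer knapsack.
Y has the best ratio (9/2); taking only Y gives at most 2×9 = 18 (stopped by the supply cap of 2).
Mixing does better — 2×Y and 3×C: area 31 ≤ 33, yield 2·9 + 3·5 = 33.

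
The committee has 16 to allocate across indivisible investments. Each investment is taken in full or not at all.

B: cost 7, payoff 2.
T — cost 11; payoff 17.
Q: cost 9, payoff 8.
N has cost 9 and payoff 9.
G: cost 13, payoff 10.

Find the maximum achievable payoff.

17

This is a 0-1 knapsack instance.
Allowing fractional choices, the relaxed optimum would be about 22.0, but investments are indivisible.
B + N: cost 7 + 9 = 16 ≤ 16, payoff 2 + 9 = 11.
G: cost 13 ≤ 16, payoff 10.
T: cost 11 ≤ 16, payoff 17.
Best is T with total payoff 17.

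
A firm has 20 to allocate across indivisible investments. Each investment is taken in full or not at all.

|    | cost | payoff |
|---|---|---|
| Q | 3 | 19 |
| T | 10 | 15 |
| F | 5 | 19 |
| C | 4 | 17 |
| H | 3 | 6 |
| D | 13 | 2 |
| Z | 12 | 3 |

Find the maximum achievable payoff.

This is a 0-1 knapsack instance.
Q + F + C: cost 3 + 5 + 4 = 12 ≤ 20, payoff 19 + 19 + 17 = 55.
Q + T + C + H: cost 3 + 10 + 4 + 3 = 20 ≤ 20, payoff 19 + 15 + 17 + 6 = 57.
Q + F + C + H: cost 3 + 5 + 4 + 3 = 15 ≤ 20, payoff 19 + 19 + 17 + 6 = 61.
Best is Q, F, C, and H with total payoff 61.

61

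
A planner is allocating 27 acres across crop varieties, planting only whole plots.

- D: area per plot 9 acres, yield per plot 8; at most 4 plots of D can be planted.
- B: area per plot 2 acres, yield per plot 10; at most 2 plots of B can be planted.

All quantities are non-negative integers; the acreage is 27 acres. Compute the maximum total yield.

This is a bounded integer knapsack.
1×D and 2×B: area 13 ≤ 27, yield 1·8 + 2·10 = 28.
2×D and 2×B: area 22 ≤ 27, yield 2·8 + 2·10 = 36.
Best is 36.

36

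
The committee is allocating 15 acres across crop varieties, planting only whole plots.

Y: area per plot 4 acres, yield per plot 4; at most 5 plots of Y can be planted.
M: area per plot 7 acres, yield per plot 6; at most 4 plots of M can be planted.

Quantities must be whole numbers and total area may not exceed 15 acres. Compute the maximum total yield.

14

Y has the best ratio (4/4); taking only Y gives at most 3×4 = 12 (stopped by the area limit).
Mixing does better — 2×Y and 1×M: area 15 ≤ 15, yield 2·4 + 1·6 = 14.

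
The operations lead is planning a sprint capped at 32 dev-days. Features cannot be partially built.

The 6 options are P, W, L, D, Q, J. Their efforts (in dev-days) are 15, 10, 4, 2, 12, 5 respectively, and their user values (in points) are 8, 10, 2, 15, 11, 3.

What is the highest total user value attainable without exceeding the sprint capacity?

39

This is a 0-1 knapsack instance.
W + L + D + Q: effort 10 + 4 + 2 + 12 = 28 ≤ 32, user value 10 + 2 + 15 + 11 = 38.
W + D + Q + J: effort 10 + 2 + 12 + 5 = 29 ≤ 32, user value 10 + 15 + 11 + 3 = 39.
W + D + Q: effort 10 + 2 + 12 = 24 ≤ 32, user value 10 + 15 + 11 = 36.
Best is W, D, Q, and J with total user value 39.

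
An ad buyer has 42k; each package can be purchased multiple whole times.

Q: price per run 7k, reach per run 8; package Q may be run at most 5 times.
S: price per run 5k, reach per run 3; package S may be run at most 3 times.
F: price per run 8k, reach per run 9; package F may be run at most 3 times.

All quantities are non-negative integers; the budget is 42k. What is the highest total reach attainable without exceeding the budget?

45

3×Q, 1×S, and 2×F: price 42 ≤ 42, reach 3·8 + 1·3 + 2·9 = 45.
4×Q, 1×S, and 1×F: price 41 ≤ 42, reach 4·8 + 1·3 + 1·9 = 44.
Best is 45.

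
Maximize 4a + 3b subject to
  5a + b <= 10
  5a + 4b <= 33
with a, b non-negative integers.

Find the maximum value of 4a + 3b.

24

The continuous relaxation peaks at (0.467, 7.67) with value 24.87; rounding to a feasible lattice point costs some objective.
(a,b)=(0,8): 5·0+1·8=8≤10, 5·0+4·8=32≤33, objective 24.
(a,b)=(0,7): 5·0+1·7=7≤10, 5·0+4·7=28≤33, objective 21.
No feasible integer point exceeds 24.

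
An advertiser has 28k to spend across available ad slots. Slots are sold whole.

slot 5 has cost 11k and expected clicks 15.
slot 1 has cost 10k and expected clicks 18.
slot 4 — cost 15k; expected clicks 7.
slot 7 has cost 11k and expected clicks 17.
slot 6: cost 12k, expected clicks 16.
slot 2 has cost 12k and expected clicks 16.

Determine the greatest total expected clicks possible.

Allowing fractional choices, the relaxed optimum would be about 44.5, but ad slots are indivisible.
slot 1 + slot 2: cost 10 + 12 = 22 ≤ 28, expected clicks 18 + 16 = 34.
slot 1 + slot 7: cost 10 + 11 = 21 ≤ 28, expected clicks 18 + 17 = 35.
slot 1 + slot 6: cost 10 + 12 = 22 ≤ 28, expected clicks 18 + 16 = 34.
Best is slot 1 and slot 7 with total expected clicks 35.

35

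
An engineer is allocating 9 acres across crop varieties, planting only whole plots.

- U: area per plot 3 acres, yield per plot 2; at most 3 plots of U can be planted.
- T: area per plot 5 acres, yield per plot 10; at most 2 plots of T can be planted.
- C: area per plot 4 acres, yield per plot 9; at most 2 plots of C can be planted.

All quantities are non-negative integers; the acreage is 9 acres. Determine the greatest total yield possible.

19

C has the best ratio (9/4); taking only C gives at most 2×9 = 18 (stopped by the area limit).
Mixing does better — 1×T and 1×C: area 9 ≤ 9, yield 1·10 + 1·9 = 19.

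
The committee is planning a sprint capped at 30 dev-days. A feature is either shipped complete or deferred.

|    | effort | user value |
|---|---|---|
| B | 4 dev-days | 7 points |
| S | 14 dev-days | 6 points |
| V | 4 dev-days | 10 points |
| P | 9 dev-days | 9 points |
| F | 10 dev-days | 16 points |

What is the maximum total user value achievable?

42

B + V + P + F: effort 4 + 4 + 9 + 10 = 27 ≤ 30, user value 7 + 10 + 9 + 16 = 42.
B + V + F: effort 4 + 4 + 10 = 18 ≤ 30, user value 7 + 10 + 16 = 33.
V + P + F: effort 4 + 9 + 10 = 23 ≤ 30, user value 10 + 9 + 16 = 35.
Best is B, V, P, and F with total user value 42.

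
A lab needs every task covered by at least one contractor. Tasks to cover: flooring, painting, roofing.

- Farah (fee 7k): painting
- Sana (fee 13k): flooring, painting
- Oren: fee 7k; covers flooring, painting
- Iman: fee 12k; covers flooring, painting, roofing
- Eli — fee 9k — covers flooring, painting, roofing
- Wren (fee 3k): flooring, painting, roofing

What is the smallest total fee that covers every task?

Wren alone covers flooring, painting, roofing — every task.
Total fee: 3.
No cover costs less than 3.

3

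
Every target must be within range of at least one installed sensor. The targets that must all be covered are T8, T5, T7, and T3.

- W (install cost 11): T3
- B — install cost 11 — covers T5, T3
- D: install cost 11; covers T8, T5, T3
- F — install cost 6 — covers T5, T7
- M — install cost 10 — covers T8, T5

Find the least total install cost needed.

17

Choose D and F: together they cover T8, T5, T7, T3 — every target.
Total install cost: 11 + 6 = 17.
No cover costs less than 17.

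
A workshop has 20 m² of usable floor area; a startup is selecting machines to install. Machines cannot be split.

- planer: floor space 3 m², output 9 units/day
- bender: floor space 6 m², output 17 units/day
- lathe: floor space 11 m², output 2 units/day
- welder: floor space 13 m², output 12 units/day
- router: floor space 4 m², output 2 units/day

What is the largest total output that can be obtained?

29

planer + bender + router: floor space 3 + 6 + 4 = 13 ≤ 20, output 9 + 17 + 2 = 28.
bender + welder: floor space 6 + 13 = 19 ≤ 20, output 17 + 12 = 29.
planer + bender + lathe: floor space 3 + 6 + 11 = 20 ≤ 20, output 9 + 17 + 2 = 28.
Best is bender and welder with total output 29.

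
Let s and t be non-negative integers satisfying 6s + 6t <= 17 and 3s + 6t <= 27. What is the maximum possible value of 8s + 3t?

16

(s,t)=(2,0) is feasible, giving 16.
(s,t)=(1,1) is feasible, giving 11.
(s,t)=(1,0) is feasible, giving 8.
The best lattice point is (2,0), giving 16.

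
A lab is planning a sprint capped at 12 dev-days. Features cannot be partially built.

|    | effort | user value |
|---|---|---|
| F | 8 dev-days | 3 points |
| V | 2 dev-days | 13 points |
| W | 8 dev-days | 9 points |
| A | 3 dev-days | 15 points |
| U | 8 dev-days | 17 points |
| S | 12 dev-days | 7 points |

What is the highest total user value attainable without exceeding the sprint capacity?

This is an integer program with binary decision variables.
A + U: effort 3 + 8 = 11 ≤ 12, user value 15 + 17 = 32.
V + U: effort 2 + 8 = 10 ≤ 12, user value 13 + 17 = 30.
Best is A and U with total user value 32.

32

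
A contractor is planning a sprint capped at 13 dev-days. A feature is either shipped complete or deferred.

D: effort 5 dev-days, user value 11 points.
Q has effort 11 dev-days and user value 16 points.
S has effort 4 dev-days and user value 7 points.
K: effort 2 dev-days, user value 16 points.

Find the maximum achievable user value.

Allowing fractional choices, the relaxed optimum would be about 36.9, but features are indivisible.
Q + K: effort 11 + 2 = 13 ≤ 13, user value 16 + 16 = 32.
D + S + K: effort 5 + 4 + 2 = 11 ≤ 13, user value 11 + 7 + 16 = 34.
D + K: effort 5 + 2 = 7 ≤ 13, user value 11 + 16 = 27.
Best is D, S, and K with total user value 34.

34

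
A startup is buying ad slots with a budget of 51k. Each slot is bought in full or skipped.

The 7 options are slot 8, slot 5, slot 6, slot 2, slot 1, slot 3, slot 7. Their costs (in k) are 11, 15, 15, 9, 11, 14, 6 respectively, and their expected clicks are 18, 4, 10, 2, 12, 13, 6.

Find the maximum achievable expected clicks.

slot 8 + slot 6 + slot 1 + slot 3: cost 11 + 15 + 11 + 14 = 51 ≤ 51, expected clicks 18 + 10 + 12 + 13 = 53.
slot 8 + slot 2 + slot 1 + slot 3 + slot 7: cost 11 + 9 + 11 + 14 + 6 = 51 ≤ 51, expected clicks 18 + 2 + 12 + 13 + 6 = 51.
Best is slot 8, slot 6, slot 1, and slot 3 with total expected clicks 53.

53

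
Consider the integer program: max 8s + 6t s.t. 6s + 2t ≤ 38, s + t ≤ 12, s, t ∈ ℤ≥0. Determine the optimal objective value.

78

(s,t)=(3,9): 6·3+2·9=36≤38, 1·3+1·9=12≤12, objective 78.
(s,t)=(2,10): 6·2+2·10=32≤38, 1·2+1·10=12≤12, objective 76.
(s,t)=(4,7): 6·4+2·7=38≤38, 1·4+1·7=11≤12, objective 74.
No feasible integer point exceeds 78.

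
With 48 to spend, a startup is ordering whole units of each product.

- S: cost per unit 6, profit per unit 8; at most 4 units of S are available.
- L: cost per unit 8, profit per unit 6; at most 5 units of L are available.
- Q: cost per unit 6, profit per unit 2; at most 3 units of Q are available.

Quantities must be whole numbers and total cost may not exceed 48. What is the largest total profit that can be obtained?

This is a bounded integer knapsack.
S has the best ratio (8/6); taking only S gives at most 4×8 = 32 (stopped by the supply cap of 4).
Mixing does better — 4×S and 3×L: cost 48 ≤ 48, profit 4·8 + 3·6 = 50.

50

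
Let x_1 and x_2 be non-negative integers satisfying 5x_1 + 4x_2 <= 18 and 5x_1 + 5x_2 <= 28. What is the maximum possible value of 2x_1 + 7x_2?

The continuous relaxation peaks at (0, 4.5) with value 31.50; rounding to a feasible lattice point costs some objective.
(x_1,x_2)=(0,4): 5·0+4·4=16≤18, 5·0+5·4=20≤28, objective 28.
(x_1,x_2)=(1,3): 5·1+4·3=17≤18, 5·1+5·3=20≤28, objective 23.
(x_1,x_2)=(0,3): 5·0+4·3=12≤18, 5·0+5·3=15≤28, objective 21.
The best lattice point is (0,4), giving 28.

28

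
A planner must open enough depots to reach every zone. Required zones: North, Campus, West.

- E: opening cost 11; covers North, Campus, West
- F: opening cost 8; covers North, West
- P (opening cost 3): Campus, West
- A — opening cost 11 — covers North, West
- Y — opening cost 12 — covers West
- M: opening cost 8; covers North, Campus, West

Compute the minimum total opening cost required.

8

This is a weighted set-cover instance.
The greedy cost-per-new-zone heuristic would pick P and F for 11, but a cheaper cover exists.
M alone covers North, Campus, West — every zone.
Total opening cost: 8.
No cover costs less than 8.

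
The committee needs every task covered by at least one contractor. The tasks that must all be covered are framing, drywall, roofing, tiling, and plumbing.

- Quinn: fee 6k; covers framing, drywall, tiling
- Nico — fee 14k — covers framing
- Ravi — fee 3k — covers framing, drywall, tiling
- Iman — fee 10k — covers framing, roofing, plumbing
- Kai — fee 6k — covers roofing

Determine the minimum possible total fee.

13

Choose Ravi and Iman: together they cover framing, drywall, roofing, tiling, plumbing — every task.
Total fee: 3 + 10 = 13.
No cover costs less than 13.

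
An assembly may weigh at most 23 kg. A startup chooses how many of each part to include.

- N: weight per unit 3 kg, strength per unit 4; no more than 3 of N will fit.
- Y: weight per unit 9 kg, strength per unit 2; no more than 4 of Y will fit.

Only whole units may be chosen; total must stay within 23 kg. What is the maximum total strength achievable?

14

N has the best ratio (4/3); taking only N gives at most 3×4 = 12 (stopped by the supply cap of 3).
Mixing does better — 3×N and 1×Y: weight 18 ≤ 23, strength 3·4 + 1·2 = 14.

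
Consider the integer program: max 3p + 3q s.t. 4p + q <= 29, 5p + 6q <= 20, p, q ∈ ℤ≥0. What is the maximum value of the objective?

12

(p,q)=(4,0): 4·4+1·0=16≤29, 5·4+6·0=20≤20, objective 12.
(p,q)=(3,0): 4·3+1·0=12≤29, 5·3+6·0=15≤20, objective 9.
No feasible integer point exceeds 12.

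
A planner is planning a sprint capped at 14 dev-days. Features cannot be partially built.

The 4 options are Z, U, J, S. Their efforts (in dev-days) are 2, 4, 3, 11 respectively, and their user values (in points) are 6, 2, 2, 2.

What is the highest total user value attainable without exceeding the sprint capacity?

Z + J: effort 2 + 3 = 5 ≤ 14, user value 6 + 2 = 8.
Z + U + J: effort 2 + 4 + 3 = 9 ≤ 14, user value 6 + 2 + 2 = 10.
Best is Z, U, and J with total user value 10.

10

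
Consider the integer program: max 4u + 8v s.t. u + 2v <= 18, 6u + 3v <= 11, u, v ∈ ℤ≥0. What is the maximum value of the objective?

24

(u,v)=(0,3) is feasible, giving 24.
(u,v)=(0,2) is feasible, giving 16.
The best lattice point is (0,3), giving 24.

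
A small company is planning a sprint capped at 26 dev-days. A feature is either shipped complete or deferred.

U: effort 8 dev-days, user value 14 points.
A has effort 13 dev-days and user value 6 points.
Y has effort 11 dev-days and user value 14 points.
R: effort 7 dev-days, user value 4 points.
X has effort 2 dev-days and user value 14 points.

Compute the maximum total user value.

This is a 0-1 knapsack instance.
Take U, Y, and X: effort 8 + 11 + 2 = 21 ≤ 26, user value 14 + 14 + 14 = 42.
No other feasible combination does better.

42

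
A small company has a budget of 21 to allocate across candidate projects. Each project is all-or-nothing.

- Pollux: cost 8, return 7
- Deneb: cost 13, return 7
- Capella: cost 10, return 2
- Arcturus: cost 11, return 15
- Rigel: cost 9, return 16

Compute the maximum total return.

Take Arcturus and Rigel: cost 11 + 9 = 20 ≤ 21, return 15 + 16 = 31.
No other feasible combination does better.

31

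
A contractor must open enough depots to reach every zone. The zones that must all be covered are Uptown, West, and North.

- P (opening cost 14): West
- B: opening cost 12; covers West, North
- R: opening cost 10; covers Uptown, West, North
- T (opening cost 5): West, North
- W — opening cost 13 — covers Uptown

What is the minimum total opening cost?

The greedy cost-per-new-zone heuristic would pick T and R for 15, but a cheaper cover exists.
R alone covers Uptown, West, North — every zone.
Total opening cost: 10.
No cover costs less than 10.

10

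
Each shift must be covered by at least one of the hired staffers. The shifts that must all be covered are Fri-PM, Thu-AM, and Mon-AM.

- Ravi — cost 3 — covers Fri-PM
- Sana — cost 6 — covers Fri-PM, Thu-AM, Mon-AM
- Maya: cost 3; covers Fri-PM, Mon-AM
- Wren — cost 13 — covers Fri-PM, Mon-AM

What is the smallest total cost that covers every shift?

The greedy cost-per-new-shift heuristic would pick Maya and Sana for 9, but a cheaper cover exists.
Sana alone covers Fri-PM, Thu-AM, Mon-AM — every shift.
Total cost: 6.
No cover costs less than 6.

6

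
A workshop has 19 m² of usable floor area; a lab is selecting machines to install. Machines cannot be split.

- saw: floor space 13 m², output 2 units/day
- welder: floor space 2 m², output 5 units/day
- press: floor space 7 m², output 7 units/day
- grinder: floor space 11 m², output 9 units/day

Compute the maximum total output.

welder + press: floor space 2 + 7 = 9 ≤ 19, output 5 + 7 = 12.
welder + grinder: floor space 2 + 11 = 13 ≤ 19, output 5 + 9 = 14.
press + grinder: floor space 7 + 11 = 18 ≤ 19, output 7 + 9 = 16.
Best is press and grinder with total output 16.

16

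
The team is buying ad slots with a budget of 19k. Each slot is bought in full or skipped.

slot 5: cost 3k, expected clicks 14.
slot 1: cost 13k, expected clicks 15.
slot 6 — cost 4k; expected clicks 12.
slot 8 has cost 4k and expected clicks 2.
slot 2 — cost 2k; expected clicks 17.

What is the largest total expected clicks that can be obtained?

This is an integer program with binary decision variables.
Allowing fractional choices, the relaxed optimum would be about 54.5, but ad slots are indivisible.
slot 5 + slot 1 + slot 2: cost 3 + 13 + 2 = 18 ≤ 19, expected clicks 14 + 15 + 17 = 46.
slot 5 + slot 6 + slot 8 + slot 2: cost 3 + 4 + 4 + 2 = 13 ≤ 19, expected clicks 14 + 12 + 2 + 17 = 45.
Best is slot 5, slot 1, and slot 2 with total expected clicks 46.

46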